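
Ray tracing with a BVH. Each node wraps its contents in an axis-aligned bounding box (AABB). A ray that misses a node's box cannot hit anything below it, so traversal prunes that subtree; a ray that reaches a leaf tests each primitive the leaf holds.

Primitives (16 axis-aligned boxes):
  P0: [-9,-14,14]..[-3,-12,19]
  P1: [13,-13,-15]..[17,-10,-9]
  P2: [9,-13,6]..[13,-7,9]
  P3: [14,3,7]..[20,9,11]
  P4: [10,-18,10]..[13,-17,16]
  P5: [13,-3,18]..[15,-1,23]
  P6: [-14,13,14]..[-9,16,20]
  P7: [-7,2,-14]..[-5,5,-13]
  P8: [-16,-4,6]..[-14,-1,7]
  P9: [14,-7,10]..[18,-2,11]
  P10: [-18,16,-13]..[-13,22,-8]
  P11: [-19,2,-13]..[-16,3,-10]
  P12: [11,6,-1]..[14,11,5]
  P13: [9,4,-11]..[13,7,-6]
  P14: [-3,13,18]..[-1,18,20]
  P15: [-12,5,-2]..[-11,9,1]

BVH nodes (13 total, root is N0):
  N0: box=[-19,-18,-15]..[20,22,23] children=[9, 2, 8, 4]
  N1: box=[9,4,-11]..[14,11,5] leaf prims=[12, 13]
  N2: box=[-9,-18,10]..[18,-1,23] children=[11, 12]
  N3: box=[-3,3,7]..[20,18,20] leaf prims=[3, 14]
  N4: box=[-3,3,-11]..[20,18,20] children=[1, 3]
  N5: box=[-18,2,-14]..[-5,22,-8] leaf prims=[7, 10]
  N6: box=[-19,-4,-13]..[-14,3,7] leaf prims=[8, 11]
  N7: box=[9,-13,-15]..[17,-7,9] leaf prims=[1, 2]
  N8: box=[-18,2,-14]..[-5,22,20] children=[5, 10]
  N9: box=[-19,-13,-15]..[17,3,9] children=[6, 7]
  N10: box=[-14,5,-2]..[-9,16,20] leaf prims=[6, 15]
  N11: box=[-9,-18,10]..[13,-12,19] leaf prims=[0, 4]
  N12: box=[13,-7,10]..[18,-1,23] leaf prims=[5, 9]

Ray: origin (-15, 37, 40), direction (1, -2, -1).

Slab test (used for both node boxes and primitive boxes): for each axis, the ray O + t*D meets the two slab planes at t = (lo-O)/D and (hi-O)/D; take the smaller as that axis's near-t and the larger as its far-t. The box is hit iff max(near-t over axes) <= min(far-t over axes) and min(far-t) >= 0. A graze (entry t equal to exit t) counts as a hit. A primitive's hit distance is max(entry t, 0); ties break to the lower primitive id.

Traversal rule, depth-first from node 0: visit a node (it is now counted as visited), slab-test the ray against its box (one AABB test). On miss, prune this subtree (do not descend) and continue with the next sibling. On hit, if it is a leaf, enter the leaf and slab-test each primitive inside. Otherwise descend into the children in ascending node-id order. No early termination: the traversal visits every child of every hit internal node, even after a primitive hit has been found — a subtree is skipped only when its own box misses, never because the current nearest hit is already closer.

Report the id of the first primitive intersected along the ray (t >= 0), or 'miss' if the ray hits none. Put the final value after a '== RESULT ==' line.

Trace the traversal:
N0 x:[-4,35] y:[15/2,55/2] z:[17,55] -> hit [17,55/2], descend [2, 4, 8, 9]
  N2 x:[6,33] y:[19,55/2] z:[17,30] -> hit [19,55/2], descend [11, 12]
    N11 x:[6,28] y:[49/2,55/2] z:[21,30] -> hit [49/2,55/2] leaf, test {P0(miss), P4@t=27}
    N12 x:[28,33] y:[19,22] z:[17,30] -> miss, prune
  N4 x:[12,35] y:[19/2,17] z:[20,51] -> miss, prune
  N8 x:[-3,10] y:[15/2,35/2] z:[20,54] -> miss, prune
  N9 x:[-4,32] y:[17,25] z:[31,55] -> miss, prune

Summary -> nodes [0, 2, 11, 12, 4, 8, 9]; box-tests=7; leaf-entries=1; first=P4

== RESULT ==
4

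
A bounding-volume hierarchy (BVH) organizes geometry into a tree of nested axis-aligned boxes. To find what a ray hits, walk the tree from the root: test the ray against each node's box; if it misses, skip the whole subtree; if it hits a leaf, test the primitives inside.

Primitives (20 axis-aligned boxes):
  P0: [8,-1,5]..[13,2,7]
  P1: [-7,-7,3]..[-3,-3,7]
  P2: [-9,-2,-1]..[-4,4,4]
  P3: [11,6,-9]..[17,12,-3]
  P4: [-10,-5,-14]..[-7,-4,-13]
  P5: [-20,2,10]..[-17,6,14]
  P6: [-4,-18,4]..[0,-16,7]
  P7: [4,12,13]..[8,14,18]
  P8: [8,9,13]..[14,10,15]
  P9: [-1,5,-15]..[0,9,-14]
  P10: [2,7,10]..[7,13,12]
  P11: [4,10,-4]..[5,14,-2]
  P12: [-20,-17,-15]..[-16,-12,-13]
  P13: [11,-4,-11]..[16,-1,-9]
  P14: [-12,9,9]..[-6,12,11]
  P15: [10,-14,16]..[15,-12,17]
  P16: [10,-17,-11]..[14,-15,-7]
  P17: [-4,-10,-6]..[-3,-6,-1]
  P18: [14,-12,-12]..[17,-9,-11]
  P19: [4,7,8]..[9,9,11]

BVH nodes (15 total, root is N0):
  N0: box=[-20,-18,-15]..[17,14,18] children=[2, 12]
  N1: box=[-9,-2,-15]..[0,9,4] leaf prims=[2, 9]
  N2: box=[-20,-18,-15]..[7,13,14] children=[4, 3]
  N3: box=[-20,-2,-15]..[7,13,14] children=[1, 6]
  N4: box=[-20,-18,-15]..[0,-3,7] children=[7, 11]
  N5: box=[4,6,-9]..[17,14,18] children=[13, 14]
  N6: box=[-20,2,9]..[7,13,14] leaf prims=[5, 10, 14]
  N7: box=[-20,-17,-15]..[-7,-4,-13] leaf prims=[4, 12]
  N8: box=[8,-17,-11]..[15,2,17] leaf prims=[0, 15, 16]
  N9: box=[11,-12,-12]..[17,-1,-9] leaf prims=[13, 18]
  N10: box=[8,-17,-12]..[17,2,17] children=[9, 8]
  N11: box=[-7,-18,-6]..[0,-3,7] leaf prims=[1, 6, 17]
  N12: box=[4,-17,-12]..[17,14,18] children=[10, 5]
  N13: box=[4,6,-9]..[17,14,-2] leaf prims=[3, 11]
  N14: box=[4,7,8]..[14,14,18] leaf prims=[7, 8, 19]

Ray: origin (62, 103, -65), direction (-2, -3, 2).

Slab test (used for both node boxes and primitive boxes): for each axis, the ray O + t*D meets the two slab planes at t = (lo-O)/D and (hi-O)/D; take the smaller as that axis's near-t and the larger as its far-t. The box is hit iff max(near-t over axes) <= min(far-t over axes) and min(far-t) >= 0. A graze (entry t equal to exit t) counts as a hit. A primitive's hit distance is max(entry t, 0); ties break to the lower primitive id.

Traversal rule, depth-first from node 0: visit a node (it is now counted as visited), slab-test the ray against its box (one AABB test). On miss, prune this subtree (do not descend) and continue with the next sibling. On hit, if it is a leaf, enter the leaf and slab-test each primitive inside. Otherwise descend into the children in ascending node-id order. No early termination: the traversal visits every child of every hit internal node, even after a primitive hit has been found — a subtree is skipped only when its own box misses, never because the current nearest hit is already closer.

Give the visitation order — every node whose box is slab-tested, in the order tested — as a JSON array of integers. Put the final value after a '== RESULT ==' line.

Walk:
N0 x:[45/2,41] y:[89/3,121/3] z:[25,83/2] -> hit [89/3,121/3], descend [2, 12]
  N2 x:[55/2,41] y:[30,121/3] z:[25,79/2] -> hit [30,79/2], descend [3, 4]
    N3 x:[55/2,41] y:[30,35] z:[25,79/2] -> hit [30,35], descend [1, 6]
      N1 x:[31,71/2] y:[94/3,35] z:[25,69/2] -> hit [94/3,69/2] leaf, test {P2@t=33, P9(miss)}
      N6 x:[55/2,41] y:[30,101/3] z:[37,79/2] -> miss, prune
    N4 x:[31,41] y:[106/3,121/3] z:[25,36] -> hit [106/3,36], descend [7, 11]
      N7 x:[69/2,41] y:[107/3,40] z:[25,26] -> miss, prune
      N11 x:[31,69/2] y:[106/3,121/3] z:[59/2,36] -> miss, prune
  N12 x:[45/2,29] y:[89/3,40] z:[53/2,83/2] -> miss, prune

9 AABB tests over nodes [0, 2, 3, 1, 6, 4, 7, 11, 12]; 1 leaf entered; closest P2.

== RESULT ==
[0, 2, 3, 1, 6, 4, 7, 11, 12]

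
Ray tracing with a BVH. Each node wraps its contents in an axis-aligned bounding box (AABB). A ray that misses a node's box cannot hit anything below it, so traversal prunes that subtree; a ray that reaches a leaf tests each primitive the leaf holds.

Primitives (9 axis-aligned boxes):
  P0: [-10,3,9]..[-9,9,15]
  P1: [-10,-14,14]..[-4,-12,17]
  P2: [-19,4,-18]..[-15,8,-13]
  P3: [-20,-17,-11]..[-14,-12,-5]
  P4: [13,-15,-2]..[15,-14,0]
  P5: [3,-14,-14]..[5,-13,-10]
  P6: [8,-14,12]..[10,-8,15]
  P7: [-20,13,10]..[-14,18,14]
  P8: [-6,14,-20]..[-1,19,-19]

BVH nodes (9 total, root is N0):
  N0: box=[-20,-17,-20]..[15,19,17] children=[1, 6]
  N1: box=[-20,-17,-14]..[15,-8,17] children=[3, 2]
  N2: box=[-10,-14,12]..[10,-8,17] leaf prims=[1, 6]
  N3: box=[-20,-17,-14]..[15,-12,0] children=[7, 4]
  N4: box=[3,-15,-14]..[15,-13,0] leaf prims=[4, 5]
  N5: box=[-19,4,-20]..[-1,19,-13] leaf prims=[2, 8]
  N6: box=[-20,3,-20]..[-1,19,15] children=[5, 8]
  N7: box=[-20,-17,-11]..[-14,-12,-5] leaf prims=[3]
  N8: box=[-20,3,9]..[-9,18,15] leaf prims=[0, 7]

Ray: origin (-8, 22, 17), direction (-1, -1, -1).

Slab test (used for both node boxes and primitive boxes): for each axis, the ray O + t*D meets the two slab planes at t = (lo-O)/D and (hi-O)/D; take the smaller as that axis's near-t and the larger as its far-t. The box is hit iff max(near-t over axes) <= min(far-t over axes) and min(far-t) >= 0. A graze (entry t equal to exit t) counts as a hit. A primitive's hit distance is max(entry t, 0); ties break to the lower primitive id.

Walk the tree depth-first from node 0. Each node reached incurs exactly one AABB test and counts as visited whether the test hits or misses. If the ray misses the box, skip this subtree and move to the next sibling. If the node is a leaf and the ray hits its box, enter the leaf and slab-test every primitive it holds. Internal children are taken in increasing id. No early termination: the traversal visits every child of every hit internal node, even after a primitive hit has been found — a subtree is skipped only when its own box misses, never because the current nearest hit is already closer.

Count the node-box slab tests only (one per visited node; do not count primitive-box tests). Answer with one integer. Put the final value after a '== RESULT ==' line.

Trace the traversal:
N0 x:[-23,12] y:[3,39] z:[0,37] -> hit [3,12], descend [1, 6]
  N1 x:[-23,12] y:[30,39] z:[0,31] -> miss, prune
  N6 x:[-7,12] y:[3,19] z:[2,37] -> hit [3,12], descend [5, 8]
    N5 x:[-7,11] y:[3,18] z:[30,37] -> miss, prune
    N8 x:[1,12] y:[4,19] z:[2,8] -> hit [4,8] leaf, test {P0(miss), P7@t=6}

Summary -> nodes [0, 1, 6, 5, 8]; box-tests=5; leaf-entries=1; first=P7

== RESULT ==
5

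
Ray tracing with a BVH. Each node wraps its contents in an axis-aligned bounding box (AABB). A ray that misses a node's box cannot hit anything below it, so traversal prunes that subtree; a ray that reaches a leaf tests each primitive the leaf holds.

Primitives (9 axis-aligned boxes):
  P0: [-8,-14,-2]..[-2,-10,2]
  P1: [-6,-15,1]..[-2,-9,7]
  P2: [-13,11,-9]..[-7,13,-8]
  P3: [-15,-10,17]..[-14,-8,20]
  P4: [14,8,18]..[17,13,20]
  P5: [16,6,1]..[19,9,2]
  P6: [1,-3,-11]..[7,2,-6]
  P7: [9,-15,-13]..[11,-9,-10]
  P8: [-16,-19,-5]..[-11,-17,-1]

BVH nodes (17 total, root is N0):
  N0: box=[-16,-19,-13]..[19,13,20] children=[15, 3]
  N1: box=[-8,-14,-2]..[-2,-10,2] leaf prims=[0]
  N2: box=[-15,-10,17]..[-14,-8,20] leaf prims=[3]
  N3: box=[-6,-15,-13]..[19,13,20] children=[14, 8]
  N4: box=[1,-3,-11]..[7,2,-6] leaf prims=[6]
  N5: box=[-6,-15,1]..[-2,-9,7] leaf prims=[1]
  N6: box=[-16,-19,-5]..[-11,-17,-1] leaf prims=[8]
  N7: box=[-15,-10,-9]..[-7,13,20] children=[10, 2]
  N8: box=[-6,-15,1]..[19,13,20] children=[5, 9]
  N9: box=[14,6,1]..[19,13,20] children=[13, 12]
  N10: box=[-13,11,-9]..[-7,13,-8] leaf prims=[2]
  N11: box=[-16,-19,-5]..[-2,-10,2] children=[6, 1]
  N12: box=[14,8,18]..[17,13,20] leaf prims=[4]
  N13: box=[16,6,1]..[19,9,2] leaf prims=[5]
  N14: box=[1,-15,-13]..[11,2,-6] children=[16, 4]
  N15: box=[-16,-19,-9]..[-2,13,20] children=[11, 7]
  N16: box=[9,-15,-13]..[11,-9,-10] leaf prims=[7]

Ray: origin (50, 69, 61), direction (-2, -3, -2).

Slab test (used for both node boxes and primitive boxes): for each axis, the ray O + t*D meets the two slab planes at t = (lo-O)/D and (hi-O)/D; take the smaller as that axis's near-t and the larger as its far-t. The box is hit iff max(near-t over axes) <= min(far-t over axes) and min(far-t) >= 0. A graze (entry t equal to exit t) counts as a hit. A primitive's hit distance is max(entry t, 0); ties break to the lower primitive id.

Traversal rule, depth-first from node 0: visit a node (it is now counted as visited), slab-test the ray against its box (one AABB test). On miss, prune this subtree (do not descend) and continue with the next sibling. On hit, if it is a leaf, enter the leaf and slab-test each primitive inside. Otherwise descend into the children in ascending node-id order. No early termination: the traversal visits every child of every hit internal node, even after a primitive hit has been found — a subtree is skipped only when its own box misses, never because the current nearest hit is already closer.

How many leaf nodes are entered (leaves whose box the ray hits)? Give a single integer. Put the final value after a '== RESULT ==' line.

Walk:
N0 x:[31/2,33] y:[56/3,88/3] z:[41/2,37] -> hit [41/2,88/3], descend [3, 15]
  N3 x:[31/2,28] y:[56/3,28] z:[41/2,37] -> hit [41/2,28], descend [8, 14]
    N8 x:[31/2,28] y:[56/3,28] z:[41/2,30] -> hit [41/2,28], descend [5, 9]
      N5 x:[26,28] y:[26,28] z:[27,30] -> hit [27,28] leaf, test {P1@t=27}
      N9 x:[31/2,18] y:[56/3,21] z:[41/2,30] -> miss, prune
    N14 x:[39/2,49/2] y:[67/3,28] z:[67/2,37] -> miss, prune
  N15 x:[26,33] y:[56/3,88/3] z:[41/2,35] -> hit [26,88/3], descend [7, 11]
    N7 x:[57/2,65/2] y:[56/3,79/3] z:[41/2,35] -> miss, prune
    N11 x:[26,33] y:[79/3,88/3] z:[59/2,33] -> miss, prune

Summary -> nodes [0, 3, 8, 5, 9, 14, 15, 7, 11]; box-tests=9; leaf-entries=1; first=P1

== RESULT ==
1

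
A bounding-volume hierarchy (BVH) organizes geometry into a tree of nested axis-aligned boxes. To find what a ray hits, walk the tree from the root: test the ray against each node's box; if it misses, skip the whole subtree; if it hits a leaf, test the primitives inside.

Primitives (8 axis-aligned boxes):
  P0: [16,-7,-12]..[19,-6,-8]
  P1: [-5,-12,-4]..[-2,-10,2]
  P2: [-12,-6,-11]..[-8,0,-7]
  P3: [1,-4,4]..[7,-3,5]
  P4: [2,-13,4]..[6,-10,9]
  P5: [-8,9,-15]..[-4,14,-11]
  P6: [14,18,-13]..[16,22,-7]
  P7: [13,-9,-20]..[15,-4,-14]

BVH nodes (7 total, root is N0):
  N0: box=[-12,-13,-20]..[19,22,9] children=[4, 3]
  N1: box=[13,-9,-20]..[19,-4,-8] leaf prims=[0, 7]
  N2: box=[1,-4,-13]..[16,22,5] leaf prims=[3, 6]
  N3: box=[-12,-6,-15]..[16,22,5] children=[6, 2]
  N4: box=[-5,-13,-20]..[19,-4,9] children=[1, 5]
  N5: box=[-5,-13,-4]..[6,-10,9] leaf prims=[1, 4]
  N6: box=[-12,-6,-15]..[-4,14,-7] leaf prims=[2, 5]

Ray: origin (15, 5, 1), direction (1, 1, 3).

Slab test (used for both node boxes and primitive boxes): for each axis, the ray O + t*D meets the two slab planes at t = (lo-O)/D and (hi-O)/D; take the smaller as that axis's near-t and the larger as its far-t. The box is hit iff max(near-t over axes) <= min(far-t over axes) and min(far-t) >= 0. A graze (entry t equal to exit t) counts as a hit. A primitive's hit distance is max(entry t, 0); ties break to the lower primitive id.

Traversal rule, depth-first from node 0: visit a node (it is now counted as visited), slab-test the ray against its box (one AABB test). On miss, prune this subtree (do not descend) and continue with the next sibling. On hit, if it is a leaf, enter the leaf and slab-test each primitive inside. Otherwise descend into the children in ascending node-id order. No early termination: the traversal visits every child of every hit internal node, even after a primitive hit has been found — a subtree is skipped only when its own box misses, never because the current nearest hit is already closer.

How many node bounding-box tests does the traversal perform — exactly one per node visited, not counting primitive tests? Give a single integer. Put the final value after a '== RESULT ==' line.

Walk:
N0 x:[-27,4] y:[-18,17] z:[-7,8/3] -> hit [-7,8/3], descend [3, 4]
  N3 x:[-27,1] y:[-11,17] z:[-16/3,4/3] -> hit [-16/3,1], descend [2, 6]
    N2 x:[-14,1] y:[-9,17] z:[-14/3,4/3] -> hit [-14/3,1] leaf, test {P3(miss), P6(miss)}
    N6 x:[-27,-19] y:[-11,9] z:[-16/3,-8/3] -> miss, prune
  N4 x:[-20,4] y:[-18,-9] z:[-7,8/3] -> miss, prune

Visited [0, 3, 2, 6, 4]. Tests: 5 box, 1 leaf. Nearest: miss.

== RESULT ==
5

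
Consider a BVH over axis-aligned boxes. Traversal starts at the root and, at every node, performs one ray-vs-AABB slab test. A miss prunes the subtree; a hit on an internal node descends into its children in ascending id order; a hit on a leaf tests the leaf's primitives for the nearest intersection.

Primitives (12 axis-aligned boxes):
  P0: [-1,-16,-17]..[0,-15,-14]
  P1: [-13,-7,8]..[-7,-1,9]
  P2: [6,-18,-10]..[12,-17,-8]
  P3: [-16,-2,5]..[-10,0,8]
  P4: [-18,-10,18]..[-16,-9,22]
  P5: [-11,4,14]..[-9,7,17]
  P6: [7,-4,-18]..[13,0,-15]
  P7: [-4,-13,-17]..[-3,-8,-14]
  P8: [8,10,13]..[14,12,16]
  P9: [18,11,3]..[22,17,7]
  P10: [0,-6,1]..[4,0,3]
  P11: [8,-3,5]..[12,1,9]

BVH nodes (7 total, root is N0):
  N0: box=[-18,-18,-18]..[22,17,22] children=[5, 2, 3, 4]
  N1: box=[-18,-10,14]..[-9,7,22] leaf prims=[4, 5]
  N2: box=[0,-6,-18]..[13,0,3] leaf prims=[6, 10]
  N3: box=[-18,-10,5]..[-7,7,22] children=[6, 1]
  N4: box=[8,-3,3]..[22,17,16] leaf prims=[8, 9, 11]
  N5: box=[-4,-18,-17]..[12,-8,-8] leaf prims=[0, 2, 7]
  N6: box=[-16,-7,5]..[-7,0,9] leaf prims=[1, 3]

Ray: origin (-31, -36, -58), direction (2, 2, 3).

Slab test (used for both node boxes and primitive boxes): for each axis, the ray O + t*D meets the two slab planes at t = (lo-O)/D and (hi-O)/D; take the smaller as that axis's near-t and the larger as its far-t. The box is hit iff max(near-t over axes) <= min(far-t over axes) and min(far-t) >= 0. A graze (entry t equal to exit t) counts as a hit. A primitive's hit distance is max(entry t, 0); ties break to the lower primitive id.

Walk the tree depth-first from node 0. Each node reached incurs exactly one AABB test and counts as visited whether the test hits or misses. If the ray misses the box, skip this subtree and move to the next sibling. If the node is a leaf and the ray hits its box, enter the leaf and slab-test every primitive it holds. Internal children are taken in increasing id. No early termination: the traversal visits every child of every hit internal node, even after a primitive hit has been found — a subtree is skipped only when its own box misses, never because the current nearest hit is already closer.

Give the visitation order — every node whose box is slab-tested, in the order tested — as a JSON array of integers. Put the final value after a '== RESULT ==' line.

Trace the traversal:
N0 x:[13/2,53/2] y:[9,53/2] z:[40/3,80/3] -> hit [40/3,53/2], descend [2, 3, 4, 5]
  N2 x:[31/2,22] y:[15,18] z:[40/3,61/3] -> hit [31/2,18] leaf, test {P6(miss), P10(miss)}
  N3 x:[13/2,12] y:[13,43/2] z:[21,80/3] -> miss, prune
  N4 x:[39/2,53/2] y:[33/2,53/2] z:[61/3,74/3] -> hit [61/3,74/3] leaf, test {P8(miss), P9(miss), P11(miss)}
  N5 x:[27/2,43/2] y:[9,14] z:[41/3,50/3] -> hit [41/3,14] leaf, test {P0(miss), P2(miss), P7@t=41/3}

order=[0, 2, 3, 4, 5]  |boxes|=5  |leaves|=3  hit=P7

== RESULT ==
[0, 2, 3, 4, 5]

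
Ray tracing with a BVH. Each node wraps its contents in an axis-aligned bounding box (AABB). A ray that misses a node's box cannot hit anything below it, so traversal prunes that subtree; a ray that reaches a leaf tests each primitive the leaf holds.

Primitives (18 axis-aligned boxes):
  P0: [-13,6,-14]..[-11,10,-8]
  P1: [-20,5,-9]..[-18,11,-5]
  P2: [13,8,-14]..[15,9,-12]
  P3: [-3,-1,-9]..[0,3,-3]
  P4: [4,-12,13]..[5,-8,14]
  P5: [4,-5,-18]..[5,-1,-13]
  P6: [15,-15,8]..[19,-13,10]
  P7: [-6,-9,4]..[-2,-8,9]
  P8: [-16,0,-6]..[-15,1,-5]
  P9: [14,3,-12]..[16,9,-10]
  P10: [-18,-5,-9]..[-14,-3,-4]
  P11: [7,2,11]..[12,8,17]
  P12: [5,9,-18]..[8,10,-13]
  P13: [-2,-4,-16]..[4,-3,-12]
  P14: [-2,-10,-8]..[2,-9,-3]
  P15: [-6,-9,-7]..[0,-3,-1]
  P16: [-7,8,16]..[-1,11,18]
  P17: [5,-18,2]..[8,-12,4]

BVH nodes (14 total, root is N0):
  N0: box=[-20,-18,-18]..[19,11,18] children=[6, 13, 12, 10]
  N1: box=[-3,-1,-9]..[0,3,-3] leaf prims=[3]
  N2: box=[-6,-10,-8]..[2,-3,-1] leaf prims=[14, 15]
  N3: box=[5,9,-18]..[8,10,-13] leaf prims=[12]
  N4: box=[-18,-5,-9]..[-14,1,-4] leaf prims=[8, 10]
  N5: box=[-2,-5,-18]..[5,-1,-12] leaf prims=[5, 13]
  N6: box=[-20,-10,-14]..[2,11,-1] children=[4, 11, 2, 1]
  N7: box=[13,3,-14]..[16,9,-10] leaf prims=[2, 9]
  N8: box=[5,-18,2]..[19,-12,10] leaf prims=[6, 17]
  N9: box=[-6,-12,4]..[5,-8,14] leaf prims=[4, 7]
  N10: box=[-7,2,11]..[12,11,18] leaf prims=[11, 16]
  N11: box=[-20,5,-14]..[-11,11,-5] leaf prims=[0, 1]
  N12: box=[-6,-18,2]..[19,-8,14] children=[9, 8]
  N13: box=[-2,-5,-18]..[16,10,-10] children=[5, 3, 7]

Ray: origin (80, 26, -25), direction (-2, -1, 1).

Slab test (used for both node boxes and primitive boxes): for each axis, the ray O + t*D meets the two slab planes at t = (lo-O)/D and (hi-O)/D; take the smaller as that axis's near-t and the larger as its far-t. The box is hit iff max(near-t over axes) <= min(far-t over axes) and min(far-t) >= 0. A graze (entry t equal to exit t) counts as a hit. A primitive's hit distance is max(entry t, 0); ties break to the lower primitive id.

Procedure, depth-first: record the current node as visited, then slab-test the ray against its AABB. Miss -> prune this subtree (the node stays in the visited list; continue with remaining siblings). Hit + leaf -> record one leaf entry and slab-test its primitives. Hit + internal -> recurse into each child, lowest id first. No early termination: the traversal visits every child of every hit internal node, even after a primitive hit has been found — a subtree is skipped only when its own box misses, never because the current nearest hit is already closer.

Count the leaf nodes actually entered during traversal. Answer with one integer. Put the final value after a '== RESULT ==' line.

Trace the traversal:
N0 x:[61/2,50] y:[15,44] z:[7,43] -> hit [61/2,43], descend [6, 10, 12, 13]
  N6 x:[39,50] y:[15,36] z:[11,24] -> miss, prune
  N10 x:[34,87/2] y:[15,24] z:[36,43] -> miss, prune
  N12 x:[61/2,43] y:[34,44] z:[27,39] -> hit [34,39], descend [8, 9]
    N8 x:[61/2,75/2] y:[38,44] z:[27,35] -> miss, prune
    N9 x:[75/2,43] y:[34,38] z:[29,39] -> hit [75/2,38] leaf, test {P4@t=38, P7(miss)}
  N13 x:[32,41] y:[16,31] z:[7,15] -> miss, prune

7 AABB tests over nodes [0, 6, 10, 12, 8, 9, 13]; 1 leaf entered; closest P4.

== RESULT ==
1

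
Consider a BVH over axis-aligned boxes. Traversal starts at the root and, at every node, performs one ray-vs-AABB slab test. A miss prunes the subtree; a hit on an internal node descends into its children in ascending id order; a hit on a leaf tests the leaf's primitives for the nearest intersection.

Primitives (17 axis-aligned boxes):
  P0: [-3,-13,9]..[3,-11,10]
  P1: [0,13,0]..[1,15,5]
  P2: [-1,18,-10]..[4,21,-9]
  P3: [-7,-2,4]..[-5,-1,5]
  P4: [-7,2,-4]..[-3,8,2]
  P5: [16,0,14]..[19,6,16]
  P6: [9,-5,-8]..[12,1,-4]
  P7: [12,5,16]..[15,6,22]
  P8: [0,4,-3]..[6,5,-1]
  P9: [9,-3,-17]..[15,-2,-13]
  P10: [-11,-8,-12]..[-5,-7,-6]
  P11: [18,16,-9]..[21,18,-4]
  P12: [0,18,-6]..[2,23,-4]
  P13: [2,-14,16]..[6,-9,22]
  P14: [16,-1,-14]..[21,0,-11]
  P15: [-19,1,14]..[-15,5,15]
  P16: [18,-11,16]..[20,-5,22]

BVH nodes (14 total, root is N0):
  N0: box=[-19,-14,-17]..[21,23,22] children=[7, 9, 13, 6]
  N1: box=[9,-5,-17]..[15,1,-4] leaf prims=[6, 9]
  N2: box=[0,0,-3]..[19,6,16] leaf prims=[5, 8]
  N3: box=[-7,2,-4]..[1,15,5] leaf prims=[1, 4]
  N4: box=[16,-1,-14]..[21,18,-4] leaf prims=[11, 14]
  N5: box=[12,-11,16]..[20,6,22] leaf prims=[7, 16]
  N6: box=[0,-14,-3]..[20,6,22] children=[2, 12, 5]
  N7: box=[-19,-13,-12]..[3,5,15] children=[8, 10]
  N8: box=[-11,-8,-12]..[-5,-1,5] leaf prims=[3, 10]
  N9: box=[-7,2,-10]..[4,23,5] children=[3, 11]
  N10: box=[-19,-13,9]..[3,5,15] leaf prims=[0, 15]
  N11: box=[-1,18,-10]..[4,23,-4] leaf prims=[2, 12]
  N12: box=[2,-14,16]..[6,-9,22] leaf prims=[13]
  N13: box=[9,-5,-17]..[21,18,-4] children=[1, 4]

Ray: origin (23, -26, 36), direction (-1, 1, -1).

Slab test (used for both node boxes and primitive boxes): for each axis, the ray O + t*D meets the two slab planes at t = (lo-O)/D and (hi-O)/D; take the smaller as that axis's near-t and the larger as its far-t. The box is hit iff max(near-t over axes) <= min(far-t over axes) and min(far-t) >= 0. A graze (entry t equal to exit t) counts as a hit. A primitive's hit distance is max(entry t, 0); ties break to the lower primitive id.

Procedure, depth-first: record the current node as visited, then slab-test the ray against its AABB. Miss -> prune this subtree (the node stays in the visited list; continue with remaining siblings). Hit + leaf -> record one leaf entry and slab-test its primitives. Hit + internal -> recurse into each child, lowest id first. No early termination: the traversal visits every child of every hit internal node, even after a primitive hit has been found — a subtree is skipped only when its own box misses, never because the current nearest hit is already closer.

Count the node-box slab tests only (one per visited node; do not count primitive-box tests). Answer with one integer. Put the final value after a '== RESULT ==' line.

Trace the traversal:
N0 x:[2,42] y:[12,49] z:[14,53] -> hit [14,42], descend [6, 7, 9, 13]
  N6 x:[3,23] y:[12,32] z:[14,39] -> hit [14,23], descend [2, 5, 12]
    N2 x:[4,23] y:[26,32] z:[20,39] -> miss, prune
    N5 x:[3,11] y:[15,32] z:[14,20] -> miss, prune
    N12 x:[17,21] y:[12,17] z:[14,20] -> hit [17,17] leaf, test {P13@t=17}
  N7 x:[20,42] y:[13,31] z:[21,48] -> hit [21,31], descend [8, 10]
    N8 x:[28,34] y:[18,25] z:[31,48] -> miss, prune
    N10 x:[20,42] y:[13,31] z:[21,27] -> hit [21,27] leaf, test {P0(miss), P15(miss)}
  N9 x:[19,30] y:[28,49] z:[31,46] -> miss, prune
  N13 x:[2,14] y:[21,44] z:[40,53] -> miss, prune

Visited [0, 6, 2, 5, 12, 7, 8, 10, 9, 13]. Tests: 10 box, 2 leaf. Nearest: P13.

== RESULT ==
10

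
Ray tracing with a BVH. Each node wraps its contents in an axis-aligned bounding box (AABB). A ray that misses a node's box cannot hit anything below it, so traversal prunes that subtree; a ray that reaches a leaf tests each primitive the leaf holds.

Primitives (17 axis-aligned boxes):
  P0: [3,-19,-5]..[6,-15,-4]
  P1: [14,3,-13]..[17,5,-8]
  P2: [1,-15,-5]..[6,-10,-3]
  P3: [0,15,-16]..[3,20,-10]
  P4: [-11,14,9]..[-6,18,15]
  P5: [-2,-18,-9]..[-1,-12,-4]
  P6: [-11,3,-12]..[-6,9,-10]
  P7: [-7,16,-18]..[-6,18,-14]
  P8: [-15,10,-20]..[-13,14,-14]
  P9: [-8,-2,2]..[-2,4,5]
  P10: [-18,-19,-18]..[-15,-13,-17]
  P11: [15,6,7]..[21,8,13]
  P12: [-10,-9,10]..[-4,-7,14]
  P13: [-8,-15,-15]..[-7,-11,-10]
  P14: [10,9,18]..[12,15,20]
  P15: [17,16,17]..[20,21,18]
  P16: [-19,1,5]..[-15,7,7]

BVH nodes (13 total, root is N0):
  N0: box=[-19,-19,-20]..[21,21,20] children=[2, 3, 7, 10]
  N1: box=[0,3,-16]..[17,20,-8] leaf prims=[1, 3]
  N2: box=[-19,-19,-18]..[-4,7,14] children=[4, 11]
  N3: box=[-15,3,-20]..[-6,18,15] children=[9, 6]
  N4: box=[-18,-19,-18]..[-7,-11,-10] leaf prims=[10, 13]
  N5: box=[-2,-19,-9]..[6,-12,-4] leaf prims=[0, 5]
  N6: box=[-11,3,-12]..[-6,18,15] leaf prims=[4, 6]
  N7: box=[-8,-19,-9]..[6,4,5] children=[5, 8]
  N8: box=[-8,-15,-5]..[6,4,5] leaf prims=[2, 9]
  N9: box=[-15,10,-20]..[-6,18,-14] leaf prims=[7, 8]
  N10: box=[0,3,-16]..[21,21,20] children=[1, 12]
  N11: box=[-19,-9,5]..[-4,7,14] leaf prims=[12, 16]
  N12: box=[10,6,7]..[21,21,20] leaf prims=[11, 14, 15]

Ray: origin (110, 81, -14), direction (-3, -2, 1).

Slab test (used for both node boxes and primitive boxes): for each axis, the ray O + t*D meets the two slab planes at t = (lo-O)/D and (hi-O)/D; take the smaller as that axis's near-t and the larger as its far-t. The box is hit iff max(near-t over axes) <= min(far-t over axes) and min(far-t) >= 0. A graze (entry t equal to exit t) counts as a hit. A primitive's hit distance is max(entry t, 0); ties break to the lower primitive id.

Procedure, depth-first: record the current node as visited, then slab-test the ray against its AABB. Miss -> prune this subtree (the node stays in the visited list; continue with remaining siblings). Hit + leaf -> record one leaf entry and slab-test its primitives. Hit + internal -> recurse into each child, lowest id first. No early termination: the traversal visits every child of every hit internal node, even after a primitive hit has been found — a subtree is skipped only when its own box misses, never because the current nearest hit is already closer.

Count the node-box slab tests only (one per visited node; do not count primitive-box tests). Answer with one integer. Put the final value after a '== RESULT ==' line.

Traverse from the root:
N0 x:[89/3,43] y:[30,50] z:[-6,34] -> hit [30,34], descend [2, 3, 7, 10]
  N2 x:[38,43] y:[37,50] z:[-4,28] -> miss, prune
  N3 x:[116/3,125/3] y:[63/2,39] z:[-6,29] -> miss, prune
  N7 x:[104/3,118/3] y:[77/2,50] z:[5,19] -> miss, prune
  N10 x:[89/3,110/3] y:[30,39] z:[-2,34] -> hit [30,34], descend [1, 12]
    N1 x:[31,110/3] y:[61/2,39] z:[-2,6] -> miss, prune
    N12 x:[89/3,100/3] y:[30,75/2] z:[21,34] -> hit [30,100/3] leaf, test {P11(miss), P14@t=33, P15@t=31}

Summary -> nodes [0, 2, 3, 7, 10, 1, 12]; box-tests=7; leaf-entries=1; first=P15

== RESULT ==
7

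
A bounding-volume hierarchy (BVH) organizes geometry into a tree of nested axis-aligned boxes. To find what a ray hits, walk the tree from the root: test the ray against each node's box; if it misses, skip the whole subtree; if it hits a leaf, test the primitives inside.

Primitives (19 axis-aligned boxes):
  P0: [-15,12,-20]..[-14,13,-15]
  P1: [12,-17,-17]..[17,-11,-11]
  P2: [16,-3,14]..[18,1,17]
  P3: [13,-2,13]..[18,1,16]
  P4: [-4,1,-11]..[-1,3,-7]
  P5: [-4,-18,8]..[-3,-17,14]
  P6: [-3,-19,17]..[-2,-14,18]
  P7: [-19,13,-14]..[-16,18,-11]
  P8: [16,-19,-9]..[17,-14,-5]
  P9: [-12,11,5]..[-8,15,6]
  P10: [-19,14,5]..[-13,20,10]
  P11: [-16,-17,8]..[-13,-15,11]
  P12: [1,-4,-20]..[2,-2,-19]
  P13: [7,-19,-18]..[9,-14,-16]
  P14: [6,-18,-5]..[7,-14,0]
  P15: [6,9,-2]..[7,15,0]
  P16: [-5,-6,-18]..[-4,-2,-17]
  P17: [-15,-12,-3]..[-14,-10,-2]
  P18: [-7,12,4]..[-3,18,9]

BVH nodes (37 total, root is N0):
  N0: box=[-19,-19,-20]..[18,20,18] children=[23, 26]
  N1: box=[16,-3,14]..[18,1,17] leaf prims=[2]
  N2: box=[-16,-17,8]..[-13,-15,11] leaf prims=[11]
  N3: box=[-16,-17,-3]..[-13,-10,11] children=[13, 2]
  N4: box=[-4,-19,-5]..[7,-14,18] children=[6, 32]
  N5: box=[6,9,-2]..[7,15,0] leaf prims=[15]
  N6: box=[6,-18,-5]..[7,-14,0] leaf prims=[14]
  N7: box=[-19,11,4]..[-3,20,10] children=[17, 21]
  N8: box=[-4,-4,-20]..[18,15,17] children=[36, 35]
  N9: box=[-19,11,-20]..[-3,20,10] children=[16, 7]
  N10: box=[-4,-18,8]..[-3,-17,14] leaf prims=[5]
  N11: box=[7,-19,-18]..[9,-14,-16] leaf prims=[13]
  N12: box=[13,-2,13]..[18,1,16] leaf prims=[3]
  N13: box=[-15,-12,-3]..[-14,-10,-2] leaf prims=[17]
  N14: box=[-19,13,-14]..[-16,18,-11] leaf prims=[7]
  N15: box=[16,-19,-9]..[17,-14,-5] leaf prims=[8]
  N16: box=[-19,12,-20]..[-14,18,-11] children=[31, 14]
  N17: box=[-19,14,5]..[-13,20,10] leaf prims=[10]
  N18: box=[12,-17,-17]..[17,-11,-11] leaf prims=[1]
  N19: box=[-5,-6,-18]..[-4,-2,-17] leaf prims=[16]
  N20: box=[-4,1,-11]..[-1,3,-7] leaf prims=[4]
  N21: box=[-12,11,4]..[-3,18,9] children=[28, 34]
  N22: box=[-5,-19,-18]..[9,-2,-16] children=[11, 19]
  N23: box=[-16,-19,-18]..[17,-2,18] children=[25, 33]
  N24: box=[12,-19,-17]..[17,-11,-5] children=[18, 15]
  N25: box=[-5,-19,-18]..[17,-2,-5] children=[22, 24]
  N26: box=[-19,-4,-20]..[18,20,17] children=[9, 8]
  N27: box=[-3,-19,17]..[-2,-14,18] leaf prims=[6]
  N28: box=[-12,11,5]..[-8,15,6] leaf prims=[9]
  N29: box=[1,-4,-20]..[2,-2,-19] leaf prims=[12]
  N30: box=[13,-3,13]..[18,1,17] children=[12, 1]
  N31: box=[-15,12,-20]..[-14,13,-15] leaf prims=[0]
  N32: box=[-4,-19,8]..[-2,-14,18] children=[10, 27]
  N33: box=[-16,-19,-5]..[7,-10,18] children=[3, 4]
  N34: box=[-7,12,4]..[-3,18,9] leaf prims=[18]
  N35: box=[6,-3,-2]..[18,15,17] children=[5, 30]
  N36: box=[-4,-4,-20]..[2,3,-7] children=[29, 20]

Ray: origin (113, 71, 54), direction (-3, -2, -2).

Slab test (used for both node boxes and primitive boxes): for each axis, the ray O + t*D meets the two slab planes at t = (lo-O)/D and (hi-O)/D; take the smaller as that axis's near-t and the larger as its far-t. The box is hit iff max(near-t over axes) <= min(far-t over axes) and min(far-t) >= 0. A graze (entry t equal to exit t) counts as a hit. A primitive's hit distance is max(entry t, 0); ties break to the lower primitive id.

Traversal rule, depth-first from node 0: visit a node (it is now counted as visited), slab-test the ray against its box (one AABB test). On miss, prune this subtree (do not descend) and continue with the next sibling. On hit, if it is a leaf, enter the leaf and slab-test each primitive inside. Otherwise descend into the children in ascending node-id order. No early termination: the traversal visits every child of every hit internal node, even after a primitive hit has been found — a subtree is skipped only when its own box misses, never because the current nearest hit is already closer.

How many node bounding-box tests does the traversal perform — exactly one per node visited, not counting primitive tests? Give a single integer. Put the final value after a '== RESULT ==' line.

Walk:
N0 x:[95/3,44] y:[51/2,45] z:[18,37] -> hit [95/3,37], descend [23, 26]
  N23 x:[32,43] y:[73/2,45] z:[18,36] -> miss, prune
  N26 x:[95/3,44] y:[51/2,75/2] z:[37/2,37] -> hit [95/3,37], descend [8, 9]
    N8 x:[95/3,39] y:[28,75/2] z:[37/2,37] -> hit [95/3,37], descend [35, 36]
      N35 x:[95/3,107/3] y:[28,37] z:[37/2,28] -> miss, prune
      N36 x:[37,39] y:[34,75/2] z:[61/2,37] -> hit [37,37], descend [20, 29]
        N20 x:[38,39] y:[34,35] z:[61/2,65/2] -> miss, prune
        N29 x:[37,112/3] y:[73/2,75/2] z:[73/2,37] -> hit [37,37] leaf, test {P12@t=37}
    N9 x:[116/3,44] y:[51/2,30] z:[22,37] -> miss, prune

9 AABB tests over nodes [0, 23, 26, 8, 35, 36, 20, 29, 9]; 1 leaf entered; closest P12.

== RESULT ==
9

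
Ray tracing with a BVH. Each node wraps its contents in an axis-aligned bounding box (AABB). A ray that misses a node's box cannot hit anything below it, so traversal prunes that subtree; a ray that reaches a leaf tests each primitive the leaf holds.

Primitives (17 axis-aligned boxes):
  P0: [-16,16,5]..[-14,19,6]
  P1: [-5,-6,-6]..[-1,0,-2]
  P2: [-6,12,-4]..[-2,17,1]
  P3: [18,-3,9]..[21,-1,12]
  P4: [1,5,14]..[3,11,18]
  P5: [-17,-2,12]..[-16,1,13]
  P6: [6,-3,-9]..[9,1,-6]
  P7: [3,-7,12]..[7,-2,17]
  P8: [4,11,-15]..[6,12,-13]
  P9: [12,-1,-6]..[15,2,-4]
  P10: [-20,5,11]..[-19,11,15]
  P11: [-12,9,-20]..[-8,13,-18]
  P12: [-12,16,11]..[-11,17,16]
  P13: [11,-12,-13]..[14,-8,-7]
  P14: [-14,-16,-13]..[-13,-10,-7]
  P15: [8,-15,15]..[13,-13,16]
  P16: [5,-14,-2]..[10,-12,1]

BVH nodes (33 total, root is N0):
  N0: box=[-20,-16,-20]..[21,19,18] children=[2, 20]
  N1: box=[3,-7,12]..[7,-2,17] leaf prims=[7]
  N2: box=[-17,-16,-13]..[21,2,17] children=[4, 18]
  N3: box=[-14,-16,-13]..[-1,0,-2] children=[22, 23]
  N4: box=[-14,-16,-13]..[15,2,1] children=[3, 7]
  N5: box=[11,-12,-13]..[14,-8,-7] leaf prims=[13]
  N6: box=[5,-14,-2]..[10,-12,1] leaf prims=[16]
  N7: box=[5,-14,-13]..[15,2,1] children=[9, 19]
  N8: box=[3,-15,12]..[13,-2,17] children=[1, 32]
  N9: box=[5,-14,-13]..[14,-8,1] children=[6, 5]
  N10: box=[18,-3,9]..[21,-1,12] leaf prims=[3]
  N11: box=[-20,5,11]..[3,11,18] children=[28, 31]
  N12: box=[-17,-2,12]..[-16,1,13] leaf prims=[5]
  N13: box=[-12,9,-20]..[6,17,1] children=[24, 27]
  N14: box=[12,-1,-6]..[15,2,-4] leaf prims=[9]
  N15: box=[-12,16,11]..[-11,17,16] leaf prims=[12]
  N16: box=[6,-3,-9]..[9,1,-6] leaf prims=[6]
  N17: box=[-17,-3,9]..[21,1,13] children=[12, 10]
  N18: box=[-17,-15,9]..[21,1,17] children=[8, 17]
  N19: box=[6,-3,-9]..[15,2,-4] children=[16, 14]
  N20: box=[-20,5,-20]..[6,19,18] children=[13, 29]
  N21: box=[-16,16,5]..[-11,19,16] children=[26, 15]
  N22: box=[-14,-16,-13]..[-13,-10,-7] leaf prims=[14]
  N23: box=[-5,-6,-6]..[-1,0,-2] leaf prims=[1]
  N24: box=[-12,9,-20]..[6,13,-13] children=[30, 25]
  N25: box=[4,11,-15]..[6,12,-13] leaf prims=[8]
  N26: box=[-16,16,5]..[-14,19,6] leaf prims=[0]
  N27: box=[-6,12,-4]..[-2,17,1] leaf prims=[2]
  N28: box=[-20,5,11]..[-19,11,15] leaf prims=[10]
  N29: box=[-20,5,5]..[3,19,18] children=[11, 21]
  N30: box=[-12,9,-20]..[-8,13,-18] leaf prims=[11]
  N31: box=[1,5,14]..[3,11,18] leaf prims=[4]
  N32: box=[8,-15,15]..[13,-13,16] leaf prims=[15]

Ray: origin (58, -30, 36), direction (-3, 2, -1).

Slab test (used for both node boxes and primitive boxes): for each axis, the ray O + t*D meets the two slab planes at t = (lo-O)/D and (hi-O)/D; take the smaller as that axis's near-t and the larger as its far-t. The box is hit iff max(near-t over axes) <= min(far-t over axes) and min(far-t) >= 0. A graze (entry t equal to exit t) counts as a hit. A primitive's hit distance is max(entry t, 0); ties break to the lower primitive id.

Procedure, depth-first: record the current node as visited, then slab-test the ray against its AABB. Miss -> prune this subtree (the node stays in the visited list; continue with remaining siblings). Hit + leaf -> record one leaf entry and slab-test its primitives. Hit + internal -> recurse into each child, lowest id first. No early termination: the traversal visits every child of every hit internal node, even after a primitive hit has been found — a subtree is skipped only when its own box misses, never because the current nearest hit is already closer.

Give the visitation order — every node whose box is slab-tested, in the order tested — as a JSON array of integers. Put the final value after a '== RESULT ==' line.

Trace the traversal:
N0 x:[37/3,26] y:[7,49/2] z:[18,56] -> hit [18,49/2], descend [2, 20]
  N2 x:[37/3,25] y:[7,16] z:[19,49] -> miss, prune
  N20 x:[52/3,26] y:[35/2,49/2] z:[18,56] -> hit [18,49/2], descend [13, 29]
    N13 x:[52/3,70/3] y:[39/2,47/2] z:[35,56] -> miss, prune
    N29 x:[55/3,26] y:[35/2,49/2] z:[18,31] -> hit [55/3,49/2], descend [11, 21]
      N11 x:[55/3,26] y:[35/2,41/2] z:[18,25] -> hit [55/3,41/2], descend [28, 31]
        N28 x:[77/3,26] y:[35/2,41/2] z:[21,25] -> miss, prune
        N31 x:[55/3,19] y:[35/2,41/2] z:[18,22] -> hit [55/3,19] leaf, test {P4@t=55/3}
      N21 x:[23,74/3] y:[23,49/2] z:[20,31] -> hit [23,49/2], descend [15, 26]
        N15 x:[23,70/3] y:[23,47/2] z:[20,25] -> hit [23,70/3] leaf, test {P12@t=23}
        N26 x:[24,74/3] y:[23,49/2] z:[30,31] -> miss, prune

11 AABB tests over nodes [0, 2, 20, 13, 29, 11, 28, 31, 21, 15, 26]; 2 leaves entered; closest P4.

== RESULT ==
[0, 2, 20, 13, 29, 11, 28, 31, 21, 15, 26]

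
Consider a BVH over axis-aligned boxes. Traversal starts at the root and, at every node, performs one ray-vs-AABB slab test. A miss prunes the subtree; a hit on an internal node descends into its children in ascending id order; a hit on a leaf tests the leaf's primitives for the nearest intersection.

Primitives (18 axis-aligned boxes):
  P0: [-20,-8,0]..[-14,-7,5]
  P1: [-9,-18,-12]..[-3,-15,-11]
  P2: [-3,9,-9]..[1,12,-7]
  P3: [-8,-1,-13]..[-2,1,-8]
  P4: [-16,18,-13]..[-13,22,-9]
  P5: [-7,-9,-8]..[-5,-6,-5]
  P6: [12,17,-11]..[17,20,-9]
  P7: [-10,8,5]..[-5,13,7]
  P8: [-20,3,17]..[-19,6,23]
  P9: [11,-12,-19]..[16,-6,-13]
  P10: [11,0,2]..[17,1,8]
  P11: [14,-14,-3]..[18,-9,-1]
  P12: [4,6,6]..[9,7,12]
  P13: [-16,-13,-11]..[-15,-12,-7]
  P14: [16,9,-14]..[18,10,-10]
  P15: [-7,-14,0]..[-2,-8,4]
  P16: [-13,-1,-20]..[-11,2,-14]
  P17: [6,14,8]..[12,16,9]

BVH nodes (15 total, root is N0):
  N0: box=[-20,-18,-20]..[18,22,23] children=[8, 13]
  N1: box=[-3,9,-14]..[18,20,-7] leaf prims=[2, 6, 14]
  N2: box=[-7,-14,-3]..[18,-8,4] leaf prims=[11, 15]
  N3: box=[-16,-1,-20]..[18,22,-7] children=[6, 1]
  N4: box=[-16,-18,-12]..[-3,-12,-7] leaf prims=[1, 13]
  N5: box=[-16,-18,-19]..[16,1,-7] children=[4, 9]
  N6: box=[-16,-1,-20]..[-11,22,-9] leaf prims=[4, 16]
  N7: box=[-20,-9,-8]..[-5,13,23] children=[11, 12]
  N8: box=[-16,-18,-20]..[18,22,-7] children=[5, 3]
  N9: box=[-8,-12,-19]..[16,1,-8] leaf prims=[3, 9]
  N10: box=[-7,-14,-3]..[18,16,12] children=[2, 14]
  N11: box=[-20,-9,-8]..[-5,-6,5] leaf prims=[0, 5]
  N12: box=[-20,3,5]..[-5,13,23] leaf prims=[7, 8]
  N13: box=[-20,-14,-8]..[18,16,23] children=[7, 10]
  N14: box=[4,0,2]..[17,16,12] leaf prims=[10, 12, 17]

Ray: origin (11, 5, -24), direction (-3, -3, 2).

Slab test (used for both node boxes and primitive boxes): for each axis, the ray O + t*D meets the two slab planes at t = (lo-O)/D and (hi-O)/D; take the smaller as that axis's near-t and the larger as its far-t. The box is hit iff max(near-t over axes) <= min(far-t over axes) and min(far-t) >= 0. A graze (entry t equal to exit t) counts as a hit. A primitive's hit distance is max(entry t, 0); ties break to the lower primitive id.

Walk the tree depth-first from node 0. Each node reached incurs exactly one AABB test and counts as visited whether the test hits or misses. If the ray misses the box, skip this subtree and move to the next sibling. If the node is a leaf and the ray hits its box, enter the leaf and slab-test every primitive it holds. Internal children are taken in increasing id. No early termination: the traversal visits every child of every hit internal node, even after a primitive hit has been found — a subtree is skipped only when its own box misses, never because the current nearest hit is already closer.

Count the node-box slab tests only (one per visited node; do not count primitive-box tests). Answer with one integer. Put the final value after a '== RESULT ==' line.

Traverse from the root:
N0 x:[-7/3,31/3] y:[-17/3,23/3] z:[2,47/2] -> hit [2,23/3], descend [8, 13]
  N8 x:[-7/3,9] y:[-17/3,23/3] z:[2,17/2] -> hit [2,23/3], descend [3, 5]
    N3 x:[-7/3,9] y:[-17/3,2] z:[2,17/2] -> hit [2,2], descend [1, 6]
      N1 x:[-7/3,14/3] y:[-5,-4/3] z:[5,17/2] -> miss, prune
      N6 x:[22/3,9] y:[-17/3,2] z:[2,15/2] -> miss, prune
    N5 x:[-5/3,9] y:[4/3,23/3] z:[5/2,17/2] -> hit [5/2,23/3], descend [4, 9]
      N4 x:[14/3,9] y:[17/3,23/3] z:[6,17/2] -> hit [6,23/3] leaf, test {P1(miss), P13(miss)}
      N9 x:[-5/3,19/3] y:[4/3,17/3] z:[5/2,8] -> hit [5/2,17/3] leaf, test {P3(miss), P9(miss)}
  N13 x:[-7/3,31/3] y:[-11/3,19/3] z:[8,47/2] -> miss, prune

9 AABB tests over nodes [0, 8, 3, 1, 6, 5, 4, 9, 13]; 2 leaves entered; closest miss.

== RESULT ==
9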